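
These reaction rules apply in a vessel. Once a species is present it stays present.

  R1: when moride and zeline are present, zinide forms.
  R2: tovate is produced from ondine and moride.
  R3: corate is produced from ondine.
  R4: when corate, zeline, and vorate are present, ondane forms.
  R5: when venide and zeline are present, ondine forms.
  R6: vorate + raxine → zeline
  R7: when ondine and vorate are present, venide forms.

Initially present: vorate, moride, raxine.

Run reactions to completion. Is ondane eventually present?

ondane would need corate, zeline, and vorate (R4), but corate never forms.

No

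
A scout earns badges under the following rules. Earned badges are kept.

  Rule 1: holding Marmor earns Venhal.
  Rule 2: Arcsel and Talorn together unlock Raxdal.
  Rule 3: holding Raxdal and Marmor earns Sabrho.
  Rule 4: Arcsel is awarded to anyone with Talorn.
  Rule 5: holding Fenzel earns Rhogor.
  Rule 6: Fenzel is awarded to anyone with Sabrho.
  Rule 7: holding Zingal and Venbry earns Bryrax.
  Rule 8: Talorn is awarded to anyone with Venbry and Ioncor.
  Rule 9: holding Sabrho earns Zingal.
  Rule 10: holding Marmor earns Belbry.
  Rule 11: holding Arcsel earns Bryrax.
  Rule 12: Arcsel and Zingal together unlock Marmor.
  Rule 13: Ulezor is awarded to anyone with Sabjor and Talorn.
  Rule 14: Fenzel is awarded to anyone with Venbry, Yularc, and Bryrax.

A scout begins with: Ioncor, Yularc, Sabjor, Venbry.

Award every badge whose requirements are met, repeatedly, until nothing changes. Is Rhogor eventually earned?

Yes

With Venbry and Ioncor, Talorn is earned (Rule 8).
With Talorn, Arcsel is earned (Rule 4).
With Arcsel, Bryrax is earned (Rule 11).
With Venbry, Yularc, and Bryrax, Fenzel is earned (Rule 14).
With Fenzel, Rhogor is earned (Rule 5).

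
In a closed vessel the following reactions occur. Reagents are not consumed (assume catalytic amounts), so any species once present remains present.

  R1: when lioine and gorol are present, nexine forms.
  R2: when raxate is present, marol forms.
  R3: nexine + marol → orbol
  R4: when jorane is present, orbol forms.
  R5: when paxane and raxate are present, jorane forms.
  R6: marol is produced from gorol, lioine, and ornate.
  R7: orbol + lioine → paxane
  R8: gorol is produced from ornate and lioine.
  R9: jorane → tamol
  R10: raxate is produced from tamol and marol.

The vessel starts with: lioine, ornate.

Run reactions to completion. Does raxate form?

raxate would need tamol and marol (R10), but tamol never forms.

No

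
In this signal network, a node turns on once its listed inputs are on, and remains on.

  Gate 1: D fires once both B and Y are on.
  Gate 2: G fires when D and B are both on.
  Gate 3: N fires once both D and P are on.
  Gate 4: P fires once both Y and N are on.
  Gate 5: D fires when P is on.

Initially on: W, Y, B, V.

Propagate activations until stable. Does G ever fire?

Yes

B and Y are on, so D fires (Gate 1).
Gate 2: D and B on → G on.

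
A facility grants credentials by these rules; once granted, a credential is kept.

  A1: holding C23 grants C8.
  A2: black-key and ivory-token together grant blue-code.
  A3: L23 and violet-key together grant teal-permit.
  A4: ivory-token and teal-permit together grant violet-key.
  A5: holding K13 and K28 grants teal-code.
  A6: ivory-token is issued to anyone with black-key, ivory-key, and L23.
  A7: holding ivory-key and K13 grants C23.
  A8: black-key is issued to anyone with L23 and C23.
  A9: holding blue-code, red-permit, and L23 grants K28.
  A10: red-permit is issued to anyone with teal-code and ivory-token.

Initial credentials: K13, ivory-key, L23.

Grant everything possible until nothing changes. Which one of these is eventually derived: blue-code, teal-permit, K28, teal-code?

blue-code

Holding ivory-key and K13 grants C23 (A7).
Holding L23 and C23 grants black-key (A8).
Holding black-key, ivory-key, and L23 grants ivory-token (A6).
Holding black-key and ivory-token grants blue-code (A2).
teal-code would need K13 and K28 (A5), but K28 is never granted. teal-permit would need L23 and violet-key (A3), but violet-key is never granted. K28 would need blue-code, red-permit, and L23 (A9), but red-permit is never granted.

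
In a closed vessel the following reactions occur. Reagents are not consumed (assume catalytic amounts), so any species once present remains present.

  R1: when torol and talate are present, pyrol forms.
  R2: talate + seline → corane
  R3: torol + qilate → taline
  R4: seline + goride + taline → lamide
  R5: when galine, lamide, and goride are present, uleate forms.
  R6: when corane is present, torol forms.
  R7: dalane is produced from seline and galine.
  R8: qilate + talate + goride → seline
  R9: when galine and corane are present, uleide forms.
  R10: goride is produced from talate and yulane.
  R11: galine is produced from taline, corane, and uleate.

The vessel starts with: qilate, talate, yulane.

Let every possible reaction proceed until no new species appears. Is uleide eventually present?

No

uleide would need galine and corane (R9), but galine never forms.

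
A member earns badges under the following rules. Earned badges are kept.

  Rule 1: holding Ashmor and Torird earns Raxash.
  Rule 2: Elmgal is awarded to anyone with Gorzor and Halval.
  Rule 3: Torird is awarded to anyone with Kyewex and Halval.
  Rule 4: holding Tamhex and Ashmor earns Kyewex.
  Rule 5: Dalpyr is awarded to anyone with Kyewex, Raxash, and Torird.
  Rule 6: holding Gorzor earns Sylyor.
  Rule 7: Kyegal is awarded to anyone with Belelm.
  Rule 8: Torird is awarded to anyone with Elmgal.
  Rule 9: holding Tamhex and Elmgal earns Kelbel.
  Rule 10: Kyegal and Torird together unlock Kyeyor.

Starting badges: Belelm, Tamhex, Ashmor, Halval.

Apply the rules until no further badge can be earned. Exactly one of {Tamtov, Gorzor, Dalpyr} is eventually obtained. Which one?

With Tamhex and Ashmor, Kyewex is earned (Rule 4).
With Kyewex and Halval, Torird is earned (Rule 3).
With Ashmor and Torird, Raxash is earned (Rule 1).
With Kyewex, Raxash, and Torird, Dalpyr is earned (Rule 5).
No rule produces Tamtov, and it is not given. No rule produces Gorzor, and it is not given.

Dalpyr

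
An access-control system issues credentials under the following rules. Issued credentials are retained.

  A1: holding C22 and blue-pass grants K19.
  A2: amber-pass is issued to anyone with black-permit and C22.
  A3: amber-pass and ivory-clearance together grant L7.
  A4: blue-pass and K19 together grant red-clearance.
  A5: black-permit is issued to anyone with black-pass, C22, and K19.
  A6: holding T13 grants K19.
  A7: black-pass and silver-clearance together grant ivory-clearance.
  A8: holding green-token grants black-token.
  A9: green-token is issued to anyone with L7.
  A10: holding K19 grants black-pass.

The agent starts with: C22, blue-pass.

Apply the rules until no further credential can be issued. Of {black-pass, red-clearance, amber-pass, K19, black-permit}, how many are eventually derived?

5

Holding C22 and blue-pass grants K19 (A1).
Holding blue-pass and K19 grants red-clearance (A4).
Holding K19 grants black-pass (A10).
Holding black-pass, C22, and K19 grants black-permit (A5).
Holding black-permit and C22 grants amber-pass (A2).
black-pass: reached.
red-clearance: reached.
amber-pass: reached.
K19: reached.
black-permit: reached.
All 5 are reached.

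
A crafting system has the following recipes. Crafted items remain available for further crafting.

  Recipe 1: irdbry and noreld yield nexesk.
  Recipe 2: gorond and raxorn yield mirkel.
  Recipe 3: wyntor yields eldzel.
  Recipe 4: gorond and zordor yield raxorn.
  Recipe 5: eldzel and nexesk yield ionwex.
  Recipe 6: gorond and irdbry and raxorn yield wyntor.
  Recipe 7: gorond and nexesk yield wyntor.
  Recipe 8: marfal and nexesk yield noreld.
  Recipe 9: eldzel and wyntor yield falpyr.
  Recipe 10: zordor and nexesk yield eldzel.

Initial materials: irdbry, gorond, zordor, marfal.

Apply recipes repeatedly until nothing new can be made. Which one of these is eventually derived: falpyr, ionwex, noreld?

falpyr

Using Recipe 4, gorond and zordor make raxorn.
Using Recipe 6, gorond, irdbry, and raxorn make wyntor.
wyntor → eldzel (Recipe 3).
Using Recipe 9, eldzel and wyntor make falpyr.
ionwex would need eldzel and nexesk (Recipe 5), but nexesk is never obtained. noreld would need marfal and nexesk (Recipe 8), but nexesk is never obtained.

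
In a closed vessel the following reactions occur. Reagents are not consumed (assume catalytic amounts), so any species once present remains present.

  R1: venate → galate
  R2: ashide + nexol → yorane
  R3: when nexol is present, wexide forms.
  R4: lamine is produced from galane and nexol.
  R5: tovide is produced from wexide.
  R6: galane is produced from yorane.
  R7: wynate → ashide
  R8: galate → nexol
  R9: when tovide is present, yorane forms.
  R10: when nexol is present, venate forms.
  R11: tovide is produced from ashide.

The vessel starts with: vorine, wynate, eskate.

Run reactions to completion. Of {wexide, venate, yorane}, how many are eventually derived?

1

wynate present → ashide forms (R7).
ashide present → tovide forms (R11).
tovide present → yorane forms (R9).
wexide would need nexol (R3), but nexol never forms.
venate would need nexol (R10), but nexol never forms.
yorane: reached.
Reached: yorane — 1 of the 3.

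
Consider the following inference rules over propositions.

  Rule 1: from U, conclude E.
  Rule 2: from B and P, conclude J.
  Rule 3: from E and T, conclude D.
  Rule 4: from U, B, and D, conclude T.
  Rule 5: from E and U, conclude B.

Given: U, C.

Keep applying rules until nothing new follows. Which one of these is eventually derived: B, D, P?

B

From U, Rule 1 gives E.
E and U hold, so B follows (Rule 5).
D would need E and T (Rule 3), but T is never established. No rule produces P, and it is not given.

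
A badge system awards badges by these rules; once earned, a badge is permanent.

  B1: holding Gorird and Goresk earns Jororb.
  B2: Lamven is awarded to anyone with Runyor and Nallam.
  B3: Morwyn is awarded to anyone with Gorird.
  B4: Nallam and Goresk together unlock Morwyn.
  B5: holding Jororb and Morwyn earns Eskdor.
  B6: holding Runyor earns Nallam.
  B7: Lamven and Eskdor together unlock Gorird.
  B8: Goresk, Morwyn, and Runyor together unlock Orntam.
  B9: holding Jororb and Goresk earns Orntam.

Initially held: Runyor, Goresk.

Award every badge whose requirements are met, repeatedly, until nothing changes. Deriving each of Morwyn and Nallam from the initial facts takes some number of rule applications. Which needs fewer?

Nallam: With Runyor, Nallam is earned (B6). [1 rule application]
Morwyn: With Runyor, Nallam is earned (B6). With Nallam and Goresk, Morwyn is earned (B4). [2 rule applications]
Nallam needs fewer.

Nallam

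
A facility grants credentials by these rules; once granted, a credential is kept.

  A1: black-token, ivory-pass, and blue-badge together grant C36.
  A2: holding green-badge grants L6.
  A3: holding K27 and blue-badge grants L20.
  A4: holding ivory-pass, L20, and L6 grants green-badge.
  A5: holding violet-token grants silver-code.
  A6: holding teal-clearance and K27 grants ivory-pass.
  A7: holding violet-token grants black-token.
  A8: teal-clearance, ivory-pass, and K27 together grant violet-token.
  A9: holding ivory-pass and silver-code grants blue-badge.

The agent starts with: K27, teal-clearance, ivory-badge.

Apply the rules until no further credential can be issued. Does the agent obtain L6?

L6 would need green-badge (A2), but green-badge is never granted.

No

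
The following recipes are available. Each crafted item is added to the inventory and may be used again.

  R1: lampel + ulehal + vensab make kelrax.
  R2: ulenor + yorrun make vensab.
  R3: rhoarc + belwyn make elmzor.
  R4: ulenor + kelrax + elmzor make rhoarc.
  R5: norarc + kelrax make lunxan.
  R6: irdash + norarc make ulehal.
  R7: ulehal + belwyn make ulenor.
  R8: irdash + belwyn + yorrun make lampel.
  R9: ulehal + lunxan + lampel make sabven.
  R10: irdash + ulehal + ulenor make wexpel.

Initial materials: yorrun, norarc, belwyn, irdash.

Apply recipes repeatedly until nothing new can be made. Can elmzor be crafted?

No

elmzor would need rhoarc and belwyn (R3), but rhoarc is never obtained.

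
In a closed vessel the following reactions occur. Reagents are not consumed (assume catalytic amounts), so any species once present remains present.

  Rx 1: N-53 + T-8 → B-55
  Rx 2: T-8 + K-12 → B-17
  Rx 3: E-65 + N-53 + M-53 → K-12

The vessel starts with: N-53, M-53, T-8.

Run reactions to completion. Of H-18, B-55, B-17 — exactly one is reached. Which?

N-53 and T-8 present → B-55 forms (Rx 1).
No rule produces H-18, and it is not given. B-17 would need T-8 and K-12 (Rx 2), but K-12 never forms.

B-55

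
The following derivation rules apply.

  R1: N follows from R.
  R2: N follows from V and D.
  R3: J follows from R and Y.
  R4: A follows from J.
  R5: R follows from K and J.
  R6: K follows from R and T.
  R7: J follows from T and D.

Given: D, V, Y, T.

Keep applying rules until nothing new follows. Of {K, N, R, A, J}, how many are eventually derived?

3

From T and D, R7 gives J.
V and D hold, so N follows (R2).
J holds, so A follows (R4).
K would need R and T (R6), but R is never established.
N: reached.
R would need K and J (R5), but K is never established.
A: reached.
J: reached.
Reached: N, A, and J — 3 of the 5.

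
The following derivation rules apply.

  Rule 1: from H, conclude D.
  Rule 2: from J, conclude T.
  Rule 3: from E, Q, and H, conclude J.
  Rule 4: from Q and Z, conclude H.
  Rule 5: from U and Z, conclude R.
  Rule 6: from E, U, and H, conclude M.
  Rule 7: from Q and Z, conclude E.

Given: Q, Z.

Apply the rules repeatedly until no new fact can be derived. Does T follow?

Q and Z hold, so H follows (Rule 4).
From Q and Z, Rule 7 gives E.
From E, Q, and H, Rule 3 gives J.
From J, Rule 2 gives T.

Yes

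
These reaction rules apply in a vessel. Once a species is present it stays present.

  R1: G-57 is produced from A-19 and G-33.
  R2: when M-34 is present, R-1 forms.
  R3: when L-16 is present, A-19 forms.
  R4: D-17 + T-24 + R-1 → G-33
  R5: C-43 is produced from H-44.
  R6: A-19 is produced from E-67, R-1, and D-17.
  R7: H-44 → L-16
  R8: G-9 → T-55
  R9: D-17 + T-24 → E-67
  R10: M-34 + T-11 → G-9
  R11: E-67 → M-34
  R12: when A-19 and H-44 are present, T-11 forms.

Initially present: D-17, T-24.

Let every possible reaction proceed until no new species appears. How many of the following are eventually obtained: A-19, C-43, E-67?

D-17 and T-24 present → E-67 forms (R9).
E-67 present → M-34 forms (R11).
M-34 present → R-1 forms (R2).
E-67, R-1, and D-17 present → A-19 forms (R6).
A-19: reached.
C-43 would need H-44 (R5), but H-44 never forms.
E-67: reached.
Reached: A-19 and E-67 — 2 of the 3.

2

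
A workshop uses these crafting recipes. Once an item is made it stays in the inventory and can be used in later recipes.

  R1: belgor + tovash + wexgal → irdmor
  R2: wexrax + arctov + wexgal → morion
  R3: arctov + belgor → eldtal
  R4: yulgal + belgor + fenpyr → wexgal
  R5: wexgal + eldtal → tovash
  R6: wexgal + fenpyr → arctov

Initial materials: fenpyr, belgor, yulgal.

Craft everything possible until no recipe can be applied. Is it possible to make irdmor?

Using R4, yulgal, belgor, and fenpyr make wexgal.
wexgal + fenpyr → arctov (R6).
Using R3, arctov and belgor make eldtal.
Using R5, wexgal and eldtal make tovash.
belgor + tovash + wexgal → irdmor (R1).

Yes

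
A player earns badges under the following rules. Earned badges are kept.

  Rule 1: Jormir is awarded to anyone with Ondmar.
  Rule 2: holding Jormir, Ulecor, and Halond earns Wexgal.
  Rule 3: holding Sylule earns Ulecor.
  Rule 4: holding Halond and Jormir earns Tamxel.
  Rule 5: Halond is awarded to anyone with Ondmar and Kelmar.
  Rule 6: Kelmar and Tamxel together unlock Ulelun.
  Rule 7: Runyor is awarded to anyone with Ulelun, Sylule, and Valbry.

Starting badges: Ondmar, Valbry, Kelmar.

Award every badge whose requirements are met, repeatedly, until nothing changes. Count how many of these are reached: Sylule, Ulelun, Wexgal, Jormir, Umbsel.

With Ondmar, Jormir is earned (Rule 1).
With Ondmar and Kelmar, Halond is earned (Rule 5).
With Halond and Jormir, Tamxel is earned (Rule 4).
With Kelmar and Tamxel, Ulelun is earned (Rule 6).
No rule produces Sylule, and it is not given.
Ulelun: reached.
Wexgal would need Jormir, Ulecor, and Halond (Rule 2), but Ulecor is never earned.
Jormir: reached.
No rule produces Umbsel, and it is not given.
Reached: Ulelun and Jormir — 2 of the 5.

2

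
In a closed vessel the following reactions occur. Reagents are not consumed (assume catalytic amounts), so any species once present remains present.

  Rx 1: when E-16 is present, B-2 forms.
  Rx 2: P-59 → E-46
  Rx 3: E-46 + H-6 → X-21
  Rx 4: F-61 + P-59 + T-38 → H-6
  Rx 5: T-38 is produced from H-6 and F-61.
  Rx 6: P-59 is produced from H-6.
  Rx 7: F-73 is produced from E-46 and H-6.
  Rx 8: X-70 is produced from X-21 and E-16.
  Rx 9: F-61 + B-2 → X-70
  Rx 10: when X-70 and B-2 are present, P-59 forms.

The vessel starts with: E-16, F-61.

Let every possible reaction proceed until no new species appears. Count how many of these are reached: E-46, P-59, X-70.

E-16 present → B-2 forms (Rx 1).
F-61 and B-2 present → X-70 forms (Rx 9).
X-70 and B-2 present → P-59 forms (Rx 10).
P-59 present → E-46 forms (Rx 2).
E-46: reached.
P-59: reached.
X-70: reached.
All 3 are reached.

3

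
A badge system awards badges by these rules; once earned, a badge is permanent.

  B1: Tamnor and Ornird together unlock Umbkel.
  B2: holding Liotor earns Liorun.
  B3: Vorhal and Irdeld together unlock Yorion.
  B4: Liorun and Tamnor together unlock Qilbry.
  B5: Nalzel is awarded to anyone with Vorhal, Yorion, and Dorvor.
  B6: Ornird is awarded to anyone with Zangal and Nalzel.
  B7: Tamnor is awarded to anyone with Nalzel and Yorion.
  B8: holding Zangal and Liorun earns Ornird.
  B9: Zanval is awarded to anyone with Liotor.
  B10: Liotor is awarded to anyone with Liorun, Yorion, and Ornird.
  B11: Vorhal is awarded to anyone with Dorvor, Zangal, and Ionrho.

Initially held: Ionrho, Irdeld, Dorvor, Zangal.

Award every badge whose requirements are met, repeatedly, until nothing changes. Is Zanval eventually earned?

Zanval would need Liotor (B9), but Liotor is never earned.

No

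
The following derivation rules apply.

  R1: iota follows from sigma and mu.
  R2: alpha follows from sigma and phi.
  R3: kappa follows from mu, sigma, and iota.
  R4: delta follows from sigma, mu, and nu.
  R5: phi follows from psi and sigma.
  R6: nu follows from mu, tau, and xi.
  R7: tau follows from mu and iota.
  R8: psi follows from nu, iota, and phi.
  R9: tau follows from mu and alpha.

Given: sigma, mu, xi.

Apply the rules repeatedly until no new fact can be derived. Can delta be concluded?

Yes

From sigma and mu, R1 gives iota.
mu and iota hold, so tau follows (R7).
mu, tau, and xi hold, so nu follows (R6).
sigma, mu, and nu hold, so delta follows (R4).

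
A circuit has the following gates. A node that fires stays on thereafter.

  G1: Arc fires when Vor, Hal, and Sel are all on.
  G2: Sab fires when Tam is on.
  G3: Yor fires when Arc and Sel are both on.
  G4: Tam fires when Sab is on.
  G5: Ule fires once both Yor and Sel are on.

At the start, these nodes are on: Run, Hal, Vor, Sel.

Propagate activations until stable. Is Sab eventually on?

Sab would need Tam (G2), but Tam never turns on.

No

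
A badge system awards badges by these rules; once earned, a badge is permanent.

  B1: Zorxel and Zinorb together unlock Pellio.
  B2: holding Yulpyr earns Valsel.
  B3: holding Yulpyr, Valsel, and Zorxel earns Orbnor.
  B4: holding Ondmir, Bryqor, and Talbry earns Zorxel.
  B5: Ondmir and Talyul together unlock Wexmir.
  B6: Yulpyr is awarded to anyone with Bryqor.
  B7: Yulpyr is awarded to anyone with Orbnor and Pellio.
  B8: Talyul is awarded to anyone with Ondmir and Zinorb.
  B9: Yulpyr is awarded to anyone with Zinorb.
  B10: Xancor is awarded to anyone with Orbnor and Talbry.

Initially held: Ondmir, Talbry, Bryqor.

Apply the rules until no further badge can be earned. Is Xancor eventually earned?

Yes

With Ondmir, Bryqor, and Talbry, Zorxel is earned (B4).
With Bryqor, Yulpyr is earned (B6).
With Yulpyr, Valsel is earned (B2).
With Yulpyr, Valsel, and Zorxel, Orbnor is earned (B3).
With Orbnor and Talbry, Xancor is earned (B10).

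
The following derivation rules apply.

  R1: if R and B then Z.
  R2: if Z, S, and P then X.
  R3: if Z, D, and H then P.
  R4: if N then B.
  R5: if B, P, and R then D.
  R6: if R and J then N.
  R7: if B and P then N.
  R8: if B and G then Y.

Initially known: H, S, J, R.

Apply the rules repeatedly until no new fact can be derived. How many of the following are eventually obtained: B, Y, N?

From R and J, R6 gives N.
From N, R4 gives B.
B: reached.
Y would need B and G (R8), but G is never established.
N: reached.
Reached: B and N — 2 of the 3.

2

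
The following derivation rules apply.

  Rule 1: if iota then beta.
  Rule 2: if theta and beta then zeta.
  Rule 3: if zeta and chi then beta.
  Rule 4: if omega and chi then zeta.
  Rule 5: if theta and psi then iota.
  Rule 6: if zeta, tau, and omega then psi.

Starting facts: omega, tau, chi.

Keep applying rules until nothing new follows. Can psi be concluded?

Yes

omega and chi hold, so zeta follows (Rule 4).
zeta, tau, and omega hold, so psi follows (Rule 6).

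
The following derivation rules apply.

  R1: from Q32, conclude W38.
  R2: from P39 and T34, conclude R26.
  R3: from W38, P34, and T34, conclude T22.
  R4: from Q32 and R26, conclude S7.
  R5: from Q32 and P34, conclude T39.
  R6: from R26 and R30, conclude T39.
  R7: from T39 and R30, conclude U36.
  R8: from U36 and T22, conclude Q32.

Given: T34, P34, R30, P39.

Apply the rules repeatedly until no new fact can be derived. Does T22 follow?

No

T22 would need W38, P34, and T34 (R3), but W38 is never established.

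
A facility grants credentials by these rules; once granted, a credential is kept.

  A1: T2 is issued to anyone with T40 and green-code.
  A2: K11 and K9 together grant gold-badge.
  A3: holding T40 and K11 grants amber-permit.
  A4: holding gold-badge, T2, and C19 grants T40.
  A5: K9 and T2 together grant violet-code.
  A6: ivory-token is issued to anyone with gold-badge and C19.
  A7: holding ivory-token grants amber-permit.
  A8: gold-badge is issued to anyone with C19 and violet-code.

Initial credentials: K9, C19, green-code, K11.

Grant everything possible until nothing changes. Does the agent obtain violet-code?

violet-code would need K9 and T2 (A5), but T2 is never granted.

No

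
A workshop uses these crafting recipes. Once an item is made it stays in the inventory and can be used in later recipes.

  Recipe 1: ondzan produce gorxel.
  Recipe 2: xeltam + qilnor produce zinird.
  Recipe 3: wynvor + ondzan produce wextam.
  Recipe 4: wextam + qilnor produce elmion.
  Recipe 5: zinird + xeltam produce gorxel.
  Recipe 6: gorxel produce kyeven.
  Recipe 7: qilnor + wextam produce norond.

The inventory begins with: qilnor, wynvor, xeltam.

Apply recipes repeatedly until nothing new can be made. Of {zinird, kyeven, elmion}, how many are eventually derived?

2

Using Recipe 2, xeltam and qilnor make zinird.
zinird + xeltam → gorxel (Recipe 5).
Using Recipe 6, gorxel makes kyeven.
zinird: reached.
kyeven: reached.
elmion would need wextam and qilnor (Recipe 4), but wextam is never obtained.
Reached: zinird and kyeven — 2 of the 3.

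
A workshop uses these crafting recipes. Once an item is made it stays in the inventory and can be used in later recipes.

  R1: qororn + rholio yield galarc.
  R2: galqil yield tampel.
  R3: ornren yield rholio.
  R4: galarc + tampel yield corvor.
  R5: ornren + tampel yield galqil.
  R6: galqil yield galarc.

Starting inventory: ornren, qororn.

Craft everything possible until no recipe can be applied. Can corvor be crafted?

corvor would need galarc and tampel (R4), but tampel is never obtained.

No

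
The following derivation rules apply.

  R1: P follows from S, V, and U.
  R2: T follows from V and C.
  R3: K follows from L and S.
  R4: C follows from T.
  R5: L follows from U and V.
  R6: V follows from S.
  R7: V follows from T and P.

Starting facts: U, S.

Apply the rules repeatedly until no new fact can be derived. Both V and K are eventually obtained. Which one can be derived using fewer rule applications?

V

V: From S, R6 gives V. [1 rule application]
K: S holds, so V follows (R6). U and V hold, so L follows (R5). From L and S, R3 gives K. [3 rule applications]
V needs fewer.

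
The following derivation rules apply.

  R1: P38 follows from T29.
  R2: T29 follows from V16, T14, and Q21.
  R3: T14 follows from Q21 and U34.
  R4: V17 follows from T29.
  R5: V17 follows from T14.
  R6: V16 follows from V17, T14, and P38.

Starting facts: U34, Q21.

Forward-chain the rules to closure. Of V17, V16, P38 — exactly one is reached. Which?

From Q21 and U34, R3 gives T14.
T14 holds, so V17 follows (R5).
V16 would need V17, T14, and P38 (R6), but P38 is never established. P38 would need T29 (R1), but T29 is never established.

V17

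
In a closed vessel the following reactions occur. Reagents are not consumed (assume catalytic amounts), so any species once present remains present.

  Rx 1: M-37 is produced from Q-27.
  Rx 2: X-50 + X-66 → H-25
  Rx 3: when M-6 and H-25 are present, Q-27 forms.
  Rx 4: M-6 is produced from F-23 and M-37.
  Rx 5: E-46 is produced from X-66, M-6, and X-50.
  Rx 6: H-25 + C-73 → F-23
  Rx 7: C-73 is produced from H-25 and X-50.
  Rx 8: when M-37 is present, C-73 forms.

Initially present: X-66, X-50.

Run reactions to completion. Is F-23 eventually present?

Yes

X-50 and X-66 present → H-25 forms (Rx 2).
H-25 and X-50 present → C-73 forms (Rx 7).
H-25 and C-73 present → F-23 forms (Rx 6).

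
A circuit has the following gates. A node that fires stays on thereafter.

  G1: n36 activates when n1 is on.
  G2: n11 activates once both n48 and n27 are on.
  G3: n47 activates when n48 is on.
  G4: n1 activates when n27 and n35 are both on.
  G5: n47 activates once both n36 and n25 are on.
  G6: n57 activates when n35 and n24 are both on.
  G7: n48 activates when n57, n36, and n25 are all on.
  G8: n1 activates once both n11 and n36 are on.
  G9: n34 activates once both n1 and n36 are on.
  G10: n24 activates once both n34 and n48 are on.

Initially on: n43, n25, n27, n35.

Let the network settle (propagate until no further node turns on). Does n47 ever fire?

Yes

n27 and n35 are on, so n1 activates (G4).
G1: n1 on → n36 on.
n36 and n25 are on, so n47 activates (G5).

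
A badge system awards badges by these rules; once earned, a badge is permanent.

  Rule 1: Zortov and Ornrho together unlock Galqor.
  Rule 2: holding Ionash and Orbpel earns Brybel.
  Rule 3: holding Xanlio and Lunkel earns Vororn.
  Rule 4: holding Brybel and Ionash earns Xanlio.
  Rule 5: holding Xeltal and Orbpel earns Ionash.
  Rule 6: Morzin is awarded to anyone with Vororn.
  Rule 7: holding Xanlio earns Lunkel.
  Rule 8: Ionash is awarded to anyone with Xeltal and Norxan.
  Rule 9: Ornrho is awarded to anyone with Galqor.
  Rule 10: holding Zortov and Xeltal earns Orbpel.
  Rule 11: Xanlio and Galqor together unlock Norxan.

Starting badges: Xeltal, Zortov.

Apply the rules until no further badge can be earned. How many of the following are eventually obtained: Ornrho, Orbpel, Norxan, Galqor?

1

With Zortov and Xeltal, Orbpel is earned (Rule 10).
Ornrho would need Galqor (Rule 9), but Galqor is never earned.
Orbpel: reached.
Norxan would need Xanlio and Galqor (Rule 11), but Galqor is never earned.
Galqor would need Zortov and Ornrho (Rule 1), but Ornrho is never earned.
Reached: Orbpel — 1 of the 4.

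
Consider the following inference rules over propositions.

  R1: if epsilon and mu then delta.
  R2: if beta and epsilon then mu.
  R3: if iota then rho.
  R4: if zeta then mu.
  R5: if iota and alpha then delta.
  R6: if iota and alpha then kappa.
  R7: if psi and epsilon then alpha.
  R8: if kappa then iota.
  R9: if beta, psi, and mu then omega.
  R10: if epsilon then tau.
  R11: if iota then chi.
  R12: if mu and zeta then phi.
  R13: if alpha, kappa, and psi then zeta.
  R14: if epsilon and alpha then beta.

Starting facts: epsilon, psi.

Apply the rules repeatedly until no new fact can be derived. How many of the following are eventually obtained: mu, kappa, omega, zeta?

2

From psi and epsilon, R7 gives alpha.
From epsilon and alpha, R14 gives beta.
From beta and epsilon, R2 gives mu.
beta, psi, and mu hold, so omega follows (R9).
mu: reached.
kappa would need iota and alpha (R6), but iota is never established.
omega: reached.
zeta would need alpha, kappa, and psi (R13), but kappa is never established.
Reached: mu and omega — 2 of the 4.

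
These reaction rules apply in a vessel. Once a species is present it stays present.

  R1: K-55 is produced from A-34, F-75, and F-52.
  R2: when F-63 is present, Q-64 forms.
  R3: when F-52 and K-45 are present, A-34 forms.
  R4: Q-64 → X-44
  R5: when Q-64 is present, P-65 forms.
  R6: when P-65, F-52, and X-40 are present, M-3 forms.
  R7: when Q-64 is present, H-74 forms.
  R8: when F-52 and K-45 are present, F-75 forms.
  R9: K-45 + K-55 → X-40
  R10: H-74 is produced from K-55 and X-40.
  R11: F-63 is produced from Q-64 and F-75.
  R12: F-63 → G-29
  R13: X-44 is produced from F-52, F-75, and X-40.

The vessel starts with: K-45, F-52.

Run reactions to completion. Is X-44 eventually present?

Yes

F-52 and K-45 present → A-34 forms (R3).
F-52 and K-45 present → F-75 forms (R8).
A-34, F-75, and F-52 present → K-55 forms (R1).
K-45 and K-55 present → X-40 forms (R9).
F-52, F-75, and X-40 present → X-44 forms (R13).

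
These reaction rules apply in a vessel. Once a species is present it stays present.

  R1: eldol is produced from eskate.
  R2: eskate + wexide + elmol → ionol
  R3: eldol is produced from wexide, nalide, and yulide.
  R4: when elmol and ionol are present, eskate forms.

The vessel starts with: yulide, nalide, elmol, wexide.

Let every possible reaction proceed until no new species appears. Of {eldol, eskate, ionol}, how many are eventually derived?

wexide, nalide, and yulide present → eldol forms (R3).
eldol: reached.
eskate would need elmol and ionol (R4), but ionol never forms.
ionol would need eskate, wexide, and elmol (R2), but eskate never forms.
Reached: eldol — 1 of the 3.

1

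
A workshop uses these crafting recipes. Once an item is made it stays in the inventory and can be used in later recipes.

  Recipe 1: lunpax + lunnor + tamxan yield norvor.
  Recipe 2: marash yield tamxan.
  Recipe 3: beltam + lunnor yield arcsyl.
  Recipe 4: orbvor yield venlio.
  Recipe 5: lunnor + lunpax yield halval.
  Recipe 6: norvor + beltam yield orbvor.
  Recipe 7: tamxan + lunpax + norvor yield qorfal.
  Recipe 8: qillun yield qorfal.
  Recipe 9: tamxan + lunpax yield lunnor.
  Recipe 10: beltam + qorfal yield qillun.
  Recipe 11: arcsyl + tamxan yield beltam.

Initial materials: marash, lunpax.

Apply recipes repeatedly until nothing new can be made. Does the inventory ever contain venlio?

venlio would need orbvor (Recipe 4), but orbvor is never obtained.

No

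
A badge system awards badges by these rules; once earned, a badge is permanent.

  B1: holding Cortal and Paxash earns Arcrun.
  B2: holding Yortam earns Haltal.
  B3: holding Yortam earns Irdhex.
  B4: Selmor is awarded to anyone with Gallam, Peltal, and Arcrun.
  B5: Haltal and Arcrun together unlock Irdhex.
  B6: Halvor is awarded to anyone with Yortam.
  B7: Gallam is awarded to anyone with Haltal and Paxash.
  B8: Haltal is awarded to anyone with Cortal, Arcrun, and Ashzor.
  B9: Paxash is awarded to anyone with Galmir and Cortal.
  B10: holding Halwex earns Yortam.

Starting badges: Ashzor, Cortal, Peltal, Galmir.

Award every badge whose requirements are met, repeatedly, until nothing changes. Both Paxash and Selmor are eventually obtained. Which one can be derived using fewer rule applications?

Paxash: With Galmir and Cortal, Paxash is earned (B9). [1 rule application]
Selmor: With Galmir and Cortal, Paxash is earned (B9). With Cortal and Paxash, Arcrun is earned (B1). With Cortal, Arcrun, and Ashzor, Haltal is earned (B8). With Haltal and Paxash, Gallam is earned (B7). With Gallam, Peltal, and Arcrun, Selmor is earned (B4). [5 rule applications]
Paxash needs fewer.

Paxash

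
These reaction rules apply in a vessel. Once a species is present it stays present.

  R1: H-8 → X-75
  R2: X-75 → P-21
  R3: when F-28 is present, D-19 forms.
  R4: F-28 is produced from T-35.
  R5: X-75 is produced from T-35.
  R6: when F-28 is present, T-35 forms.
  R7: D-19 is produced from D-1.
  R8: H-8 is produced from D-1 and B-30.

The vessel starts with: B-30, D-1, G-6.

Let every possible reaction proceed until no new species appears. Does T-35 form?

T-35 would need F-28 (R6), but F-28 never forms.

No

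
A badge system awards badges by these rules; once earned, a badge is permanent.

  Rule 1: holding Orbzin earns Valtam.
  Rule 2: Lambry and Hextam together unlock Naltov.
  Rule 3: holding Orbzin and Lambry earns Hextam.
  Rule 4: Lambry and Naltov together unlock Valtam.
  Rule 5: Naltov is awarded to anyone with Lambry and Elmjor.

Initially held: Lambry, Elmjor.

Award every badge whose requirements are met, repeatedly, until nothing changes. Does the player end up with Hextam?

Hextam would need Orbzin and Lambry (Rule 3), but Orbzin is never earned.

No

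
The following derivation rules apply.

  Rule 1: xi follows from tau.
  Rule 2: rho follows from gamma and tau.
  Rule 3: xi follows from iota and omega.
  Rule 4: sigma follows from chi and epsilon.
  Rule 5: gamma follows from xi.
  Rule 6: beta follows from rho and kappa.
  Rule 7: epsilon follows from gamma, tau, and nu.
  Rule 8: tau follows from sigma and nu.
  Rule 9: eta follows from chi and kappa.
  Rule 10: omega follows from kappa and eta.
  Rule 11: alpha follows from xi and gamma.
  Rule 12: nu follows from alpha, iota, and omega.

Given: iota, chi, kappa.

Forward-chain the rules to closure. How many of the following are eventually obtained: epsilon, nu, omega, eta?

3

chi and kappa hold, so eta follows (Rule 9).
From kappa and eta, Rule 10 gives omega.
From iota and omega, Rule 3 gives xi.
xi holds, so gamma follows (Rule 5).
xi and gamma hold, so alpha follows (Rule 11).
alpha, iota, and omega hold, so nu follows (Rule 12).
epsilon would need gamma, tau, and nu (Rule 7), but tau is never established.
nu: reached.
omega: reached.
eta: reached.
Reached: nu, omega, and eta — 3 of the 4.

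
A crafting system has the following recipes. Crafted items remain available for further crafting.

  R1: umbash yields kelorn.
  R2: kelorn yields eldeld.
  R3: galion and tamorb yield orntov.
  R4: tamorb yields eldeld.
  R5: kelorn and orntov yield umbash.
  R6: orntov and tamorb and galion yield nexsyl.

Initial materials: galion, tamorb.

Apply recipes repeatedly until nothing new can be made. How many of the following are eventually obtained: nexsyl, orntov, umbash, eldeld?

3

Using R3, galion and tamorb make orntov.
Using R4, tamorb makes eldeld.
orntov and tamorb and galion → nexsyl (R6).
nexsyl: reached.
orntov: reached.
umbash would need kelorn and orntov (R5), but kelorn is never obtained.
eldeld: reached.
Reached: nexsyl, orntov, and eldeld — 3 of the 4.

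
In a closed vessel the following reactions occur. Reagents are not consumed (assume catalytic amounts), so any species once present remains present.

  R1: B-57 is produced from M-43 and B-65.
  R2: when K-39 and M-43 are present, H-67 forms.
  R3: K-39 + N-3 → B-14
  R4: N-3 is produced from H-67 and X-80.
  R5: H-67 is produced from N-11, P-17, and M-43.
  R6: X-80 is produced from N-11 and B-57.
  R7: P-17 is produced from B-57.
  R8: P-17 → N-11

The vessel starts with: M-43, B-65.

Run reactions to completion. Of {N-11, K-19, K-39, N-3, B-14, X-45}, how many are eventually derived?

2

M-43 and B-65 present → B-57 forms (R1).
B-57 present → P-17 forms (R7).
P-17 present → N-11 forms (R8).
N-11, P-17, and M-43 present → H-67 forms (R5).
N-11 and B-57 present → X-80 forms (R6).
H-67 and X-80 present → N-3 forms (R4).
N-11: reached.
No rule produces K-19, and it is not given.
No rule produces K-39, and it is not given.
N-3: reached.
B-14 would need K-39 and N-3 (R3), but K-39 never forms.
No rule produces X-45, and it is not given.
Reached: N-11 and N-3 — 2 of the 6.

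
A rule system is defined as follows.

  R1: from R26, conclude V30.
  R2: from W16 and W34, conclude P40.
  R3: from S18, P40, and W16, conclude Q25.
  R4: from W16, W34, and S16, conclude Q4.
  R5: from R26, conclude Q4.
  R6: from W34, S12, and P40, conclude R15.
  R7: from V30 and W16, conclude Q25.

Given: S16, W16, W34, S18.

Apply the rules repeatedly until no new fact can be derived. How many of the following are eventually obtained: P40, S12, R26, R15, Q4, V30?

W16, W34, and S16 hold, so Q4 follows (R4).
W16 and W34 hold, so P40 follows (R2).
P40: reached.
No rule produces S12, and it is not given.
No rule produces R26, and it is not given.
R15 would need W34, S12, and P40 (R6), but S12 is never established.
Q4: reached.
V30 would need R26 (R1), but R26 is never established.
Reached: P40 and Q4 — 2 of the 6.

2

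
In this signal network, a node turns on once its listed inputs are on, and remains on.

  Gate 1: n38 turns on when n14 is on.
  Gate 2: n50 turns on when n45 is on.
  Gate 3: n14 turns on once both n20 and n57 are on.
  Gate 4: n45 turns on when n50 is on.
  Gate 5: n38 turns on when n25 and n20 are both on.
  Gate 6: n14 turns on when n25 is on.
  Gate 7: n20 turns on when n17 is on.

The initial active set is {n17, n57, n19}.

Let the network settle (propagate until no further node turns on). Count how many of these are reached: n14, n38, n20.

Gate 7: n17 on → n20 on.
Gate 3: n20 and n57 on → n14 on.
n14 is on, so n38 turns on (Gate 1).
n14: reached.
n38: reached.
n20: reached.
All 3 are reached.

3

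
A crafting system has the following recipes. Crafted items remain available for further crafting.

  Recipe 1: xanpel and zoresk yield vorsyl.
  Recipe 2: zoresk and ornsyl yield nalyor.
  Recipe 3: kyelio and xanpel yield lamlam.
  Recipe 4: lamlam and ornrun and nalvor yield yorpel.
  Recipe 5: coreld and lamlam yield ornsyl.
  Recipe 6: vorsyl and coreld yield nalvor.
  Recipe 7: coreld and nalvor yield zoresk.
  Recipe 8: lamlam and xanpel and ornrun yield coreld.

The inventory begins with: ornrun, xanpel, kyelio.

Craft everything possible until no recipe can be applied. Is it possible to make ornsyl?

kyelio and xanpel → lamlam (Recipe 3).
lamlam and xanpel and ornrun → coreld (Recipe 8).
coreld and lamlam → ornsyl (Recipe 5).

Yes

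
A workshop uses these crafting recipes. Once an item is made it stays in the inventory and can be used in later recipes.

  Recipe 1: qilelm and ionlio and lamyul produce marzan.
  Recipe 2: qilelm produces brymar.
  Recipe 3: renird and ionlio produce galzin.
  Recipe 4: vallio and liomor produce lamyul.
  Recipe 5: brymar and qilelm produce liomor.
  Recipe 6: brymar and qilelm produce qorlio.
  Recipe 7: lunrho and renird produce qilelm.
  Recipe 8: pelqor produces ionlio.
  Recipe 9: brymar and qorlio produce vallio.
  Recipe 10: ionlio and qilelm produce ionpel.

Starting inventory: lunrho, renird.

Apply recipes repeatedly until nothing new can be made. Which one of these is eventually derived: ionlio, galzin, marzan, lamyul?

lamyul

lunrho and renird → qilelm (Recipe 7).
qilelm → brymar (Recipe 2).
Using Recipe 5, brymar and qilelm make liomor.
brymar and qilelm → qorlio (Recipe 6).
Using Recipe 9, brymar and qorlio make vallio.
Using Recipe 4, vallio and liomor make lamyul.
ionlio would need pelqor (Recipe 8), but pelqor is never obtained. galzin would need renird and ionlio (Recipe 3), but ionlio is never obtained. marzan would need qilelm, ionlio, and lamyul (Recipe 1), but ionlio is never obtained.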